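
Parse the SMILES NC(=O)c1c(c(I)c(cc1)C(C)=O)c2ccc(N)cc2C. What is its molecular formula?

C16H15IN2O2

Walk through each heavy atom and fill implicit hydrogens from standard valence (C 4, N 3, O 2, S 2, halogen 1); for lowercase aromatic atoms, an aromatic c carries 1 H when it has two neighbours and 0 H with three, and aromatic n carries 0 H:
  atom 1: N, bond orders sum to 1 (valence 3) → 2 H
  atom 2: C, bond orders sum to 4 (valence 4) → 0 H
  atom 3: O, bond orders sum to 2 (valence 2) → 0 H
  atom 4: aromatic c, 3 neighbours → 0 H
  atom 5: aromatic c, 3 neighbours → 0 H
  atom 6: aromatic c, 3 neighbours → 0 H
  atom 7: I (halogen, monovalent) → 0 H
  atom 8: aromatic c, 3 neighbours → 0 H
  atom 9: aromatic c, 2 neighbours → 1 H
  atom 10: aromatic c, 2 neighbours → 1 H
  atom 11: C, bond orders sum to 4 (valence 4) → 0 H
  atom 12: C, bond orders sum to 1 (valence 4) → 3 H
  atom 13: O, bond orders sum to 2 (valence 2) → 0 H
  atom 14: aromatic c, 3 neighbours → 0 H
  atom 15: aromatic c, 2 neighbours → 1 H
  atom 16: aromatic c, 2 neighbours → 1 H
  atom 17: aromatic c, 3 neighbours → 0 H
  atom 18: N, bond orders sum to 1 (valence 3) → 2 H
  atom 19: aromatic c, 2 neighbours → 1 H
  atom 20: aromatic c, 3 neighbours → 0 H
  atom 21: C, bond orders sum to 1 (valence 4) → 3 H
Totals → C:16, H:15, I:1, N:2, O:2.
In Hill order: C16H15IN2O2.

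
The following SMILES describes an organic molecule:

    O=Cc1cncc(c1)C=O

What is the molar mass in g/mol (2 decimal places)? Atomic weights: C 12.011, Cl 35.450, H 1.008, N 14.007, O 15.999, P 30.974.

135.12 g/mol

First, the molecular formula is C7H5NO2 (counting implicit H from valence).
  C: 7 × 12.011 = 84.077
  H: 5 × 1.008 = 5.040
  N: 1 × 14.007 = 14.007
  O: 2 × 15.999 = 31.998
Sum: 7×12.011 + 5×1.008 + 1×14.007 + 2×15.999 = 135.122 → 135.12 g/mol.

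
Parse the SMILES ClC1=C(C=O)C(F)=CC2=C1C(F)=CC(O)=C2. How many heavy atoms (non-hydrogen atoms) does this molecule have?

16

Every atom symbol written in the SMILES (organic subset) is one heavy atom; implicit H are not written.
Heavy atoms by element → C:11, Cl:1, F:2, O:2.
Total: 16.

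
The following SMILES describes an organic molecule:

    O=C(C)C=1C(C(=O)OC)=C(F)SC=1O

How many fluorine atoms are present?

1

Scan the SMILES for F atoms (remember two-letter symbols like Cl and Br are single atoms).
Fluorine count: 1.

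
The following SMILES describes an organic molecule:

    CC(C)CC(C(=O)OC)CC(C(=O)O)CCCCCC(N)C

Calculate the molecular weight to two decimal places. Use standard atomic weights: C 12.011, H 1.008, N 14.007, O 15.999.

First, the molecular formula is C17H33NO4 (counting implicit H from valence).
  C: 17 × 12.011 = 204.187
  H: 33 × 1.008 = 33.264
  N: 1 × 14.007 = 14.007
  O: 4 × 15.999 = 63.996
Sum: 17×12.011 + 33×1.008 + 1×14.007 + 4×15.999 = 315.454 → 315.45 g/mol.

315.45 g/mol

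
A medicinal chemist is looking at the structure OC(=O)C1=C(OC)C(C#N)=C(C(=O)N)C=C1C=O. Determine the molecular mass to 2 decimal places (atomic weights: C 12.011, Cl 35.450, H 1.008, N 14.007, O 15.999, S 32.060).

248.19 g/mol

First, the molecular formula is C11H8N2O5 (counting implicit H from valence).
  C: 11 × 12.011 = 132.121
  H: 8 × 1.008 = 8.064
  N: 2 × 14.007 = 28.014
  O: 5 × 15.999 = 79.995
Sum: 11×12.011 + 8×1.008 + 2×14.007 + 5×15.999 = 248.194 → 248.19 g/mol.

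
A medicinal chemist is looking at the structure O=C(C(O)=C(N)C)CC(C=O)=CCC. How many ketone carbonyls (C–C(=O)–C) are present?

1

The ketone motif appears at heavy-atom position 2 in the SMILES.
Other groups present: 1 aldehyde, 2 alkene, 1 hydroxyl, 1 primary amine.
Ketone count: 1.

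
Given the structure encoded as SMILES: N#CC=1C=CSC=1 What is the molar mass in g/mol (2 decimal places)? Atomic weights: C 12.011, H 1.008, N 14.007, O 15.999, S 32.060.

First, the molecular formula is C5H3NS (counting implicit H from valence).
  C: 5 × 12.011 = 60.055
  H: 3 × 1.008 = 3.024
  N: 1 × 14.007 = 14.007
  S: 1 × 32.060 = 32.060
Sum: 5×12.011 + 3×1.008 + 1×14.007 + 1×32.060 = 109.146 → 109.15 g/mol.

109.15 g/mol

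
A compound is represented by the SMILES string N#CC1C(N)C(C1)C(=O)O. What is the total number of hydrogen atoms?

Walk through each heavy atom and fill implicit hydrogens from standard valence (C 4, N 3, O 2, S 2, halogen 1):
  atom 1: N, bond orders sum to 3 (valence 3) → 0 H
  atom 2: C, bond orders sum to 4 (valence 4) → 0 H
  atom 3: C, bond orders sum to 3 (valence 4) → 1 H
  atom 4: C, bond orders sum to 3 (valence 4) → 1 H
  atom 5: N, bond orders sum to 1 (valence 3) → 2 H
  atom 6: C, bond orders sum to 3 (valence 4) → 1 H
  atom 7: C, bond orders sum to 2 (valence 4) → 2 H
  atom 8: C, bond orders sum to 4 (valence 4) → 0 H
  atom 9: O, bond orders sum to 2 (valence 2) → 0 H
  atom 10: O, bond orders sum to 1 (valence 2) → 1 H
Total hydrogens: 8.

8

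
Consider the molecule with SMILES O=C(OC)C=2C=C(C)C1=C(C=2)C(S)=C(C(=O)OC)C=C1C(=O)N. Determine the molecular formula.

Walk through each heavy atom and fill implicit hydrogens from standard valence (C 4, N 3, O 2, S 2, halogen 1):
  atom 1: O, bond orders sum to 2 (valence 2) → 0 H
  atom 2: C, bond orders sum to 4 (valence 4) → 0 H
  atom 3: O, bond orders sum to 2 (valence 2) → 0 H
  atom 4: C, bond orders sum to 1 (valence 4) → 3 H
  atom 5: C, bond orders sum to 4 (valence 4) → 0 H
  atom 6: C, bond orders sum to 3 (valence 4) → 1 H
  atom 7: C, bond orders sum to 4 (valence 4) → 0 H
  atom 8: C, bond orders sum to 1 (valence 4) → 3 H
  atom 9: C, bond orders sum to 4 (valence 4) → 0 H
  atom 10: C, bond orders sum to 4 (valence 4) → 0 H
  atom 11: C, bond orders sum to 3 (valence 4) → 1 H
  atom 12: C, bond orders sum to 4 (valence 4) → 0 H
  atom 13: S, bond orders sum to 1 (valence 2) → 1 H
  atom 14: C, bond orders sum to 4 (valence 4) → 0 H
  atom 15: C, bond orders sum to 4 (valence 4) → 0 H
  atom 16: O, bond orders sum to 2 (valence 2) → 0 H
  atom 17: O, bond orders sum to 2 (valence 2) → 0 H
  atom 18: C, bond orders sum to 1 (valence 4) → 3 H
  atom 19: C, bond orders sum to 3 (valence 4) → 1 H
  atom 20: C, bond orders sum to 4 (valence 4) → 0 H
  atom 21: C, bond orders sum to 4 (valence 4) → 0 H
  atom 22: O, bond orders sum to 2 (valence 2) → 0 H
  atom 23: N, bond orders sum to 1 (valence 3) → 2 H
Totals → C:16, H:15, N:1, O:5, S:1.

C16H15NO5S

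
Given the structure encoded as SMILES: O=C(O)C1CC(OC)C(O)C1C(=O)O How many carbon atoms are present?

Count every carbon token in the SMILES (each C, including those in ring-closure positions and inside branches).
Carbon count: 8.

8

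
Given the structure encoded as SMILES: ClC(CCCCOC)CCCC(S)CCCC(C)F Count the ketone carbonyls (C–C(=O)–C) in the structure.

Scan the SMILES for the ketone motif — none present.
Groups that are present: 1 ether, 1 thiol.

0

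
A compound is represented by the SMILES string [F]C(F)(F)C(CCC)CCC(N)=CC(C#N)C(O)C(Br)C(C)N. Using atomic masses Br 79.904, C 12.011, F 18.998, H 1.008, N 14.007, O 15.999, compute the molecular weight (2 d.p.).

First, the molecular formula is C15H25BrF3N3O (counting implicit H from valence).
  Br: 1 × 79.904 = 79.904
  C: 15 × 12.011 = 180.165
  F: 3 × 18.998 = 56.994
  H: 25 × 1.008 = 25.200
  N: 3 × 14.007 = 42.021
  O: 1 × 15.999 = 15.999
Sum: 1×79.904 + 15×12.011 + 3×18.998 + 25×1.008 + 3×14.007 + 1×15.999 = 400.283 → 400.28 g/mol.

400.28 g/mol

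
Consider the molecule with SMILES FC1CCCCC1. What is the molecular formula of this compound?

Walk through each heavy atom and fill implicit hydrogens from standard valence (C 4, N 3, O 2, S 2, halogen 1):
  atom 1: F (halogen, monovalent) → 0 H
  atom 2: C, bond orders sum to 3 (valence 4) → 1 H
  atom 3: C, bond orders sum to 2 (valence 4) → 2 H
  atom 4: C, bond orders sum to 2 (valence 4) → 2 H
  atom 5: C, bond orders sum to 2 (valence 4) → 2 H
  atom 6: C, bond orders sum to 2 (valence 4) → 2 H
  atom 7: C, bond orders sum to 2 (valence 4) → 2 H
Totals → C:6, H:11, F:1.
In Hill order: C6H11F.

C6H11F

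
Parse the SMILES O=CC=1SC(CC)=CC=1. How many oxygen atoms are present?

1

Scan the SMILES for O atoms (remember two-letter symbols like Cl and Br are single atoms).
Oxygen count: 1.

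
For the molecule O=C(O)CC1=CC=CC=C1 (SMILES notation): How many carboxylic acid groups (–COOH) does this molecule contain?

The carboxylic acid motif appears at heavy-atom position 2 in the SMILES.
Carboxylic acid count: 1.

1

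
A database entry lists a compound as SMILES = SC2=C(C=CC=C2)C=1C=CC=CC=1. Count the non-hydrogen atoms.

13

Every atom symbol written in the SMILES (organic subset) is one heavy atom; implicit H are not written.
Heavy atoms by element → C:12, S:1.
Total: 13.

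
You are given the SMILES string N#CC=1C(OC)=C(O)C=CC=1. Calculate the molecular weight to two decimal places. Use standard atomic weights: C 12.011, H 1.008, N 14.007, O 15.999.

First, the molecular formula is C8H7NO2 (counting implicit H from valence).
  C: 8 × 12.011 = 96.088
  H: 7 × 1.008 = 7.056
  N: 1 × 14.007 = 14.007
  O: 2 × 15.999 = 31.998
Sum: 8×12.011 + 7×1.008 + 1×14.007 + 2×15.999 = 149.149 → 149.15 g/mol.

149.15 g/mol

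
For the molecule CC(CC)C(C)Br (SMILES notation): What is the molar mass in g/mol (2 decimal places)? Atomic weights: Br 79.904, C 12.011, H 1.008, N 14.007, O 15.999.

First, the molecular formula is C6H13Br (counting implicit H from valence).
  Br: 1 × 79.904 = 79.904
  C: 6 × 12.011 = 72.066
  H: 13 × 1.008 = 13.104
Sum: 1×79.904 + 6×12.011 + 13×1.008 = 165.074 → 165.07 g/mol.

165.07 g/mol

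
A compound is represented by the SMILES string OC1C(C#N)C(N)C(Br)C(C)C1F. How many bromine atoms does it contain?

1

Scan the SMILES for Br atoms (remember two-letter symbols like Cl and Br are single atoms).
Bromine count: 1.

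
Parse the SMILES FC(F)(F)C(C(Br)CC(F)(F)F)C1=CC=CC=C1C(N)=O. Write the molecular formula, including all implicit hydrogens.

Walk through each heavy atom and fill implicit hydrogens from standard valence (C 4, N 3, O 2, S 2, halogen 1):
  atom 1: F (halogen, monovalent) → 0 H
  atom 2: C, bond orders sum to 4 (valence 4) → 0 H
  atom 3: F (halogen, monovalent) → 0 H
  atom 4: F (halogen, monovalent) → 0 H
  atom 5: C, bond orders sum to 3 (valence 4) → 1 H
  atom 6: C, bond orders sum to 3 (valence 4) → 1 H
  atom 7: Br (halogen, monovalent) → 0 H
  atom 8: C, bond orders sum to 2 (valence 4) → 2 H
  atom 9: C, bond orders sum to 4 (valence 4) → 0 H
  atom 10: F (halogen, monovalent) → 0 H
  atom 11: F (halogen, monovalent) → 0 H
  atom 12: F (halogen, monovalent) → 0 H
  atom 13: C, bond orders sum to 4 (valence 4) → 0 H
  atom 14: C, bond orders sum to 3 (valence 4) → 1 H
  atom 15: C, bond orders sum to 3 (valence 4) → 1 H
  atom 16: C, bond orders sum to 3 (valence 4) → 1 H
  atom 17: C, bond orders sum to 3 (valence 4) → 1 H
  atom 18: C, bond orders sum to 4 (valence 4) → 0 H
  atom 19: C, bond orders sum to 4 (valence 4) → 0 H
  atom 20: N, bond orders sum to 1 (valence 3) → 2 H
  atom 21: O, bond orders sum to 2 (valence 2) → 0 H
Totals → C:12, H:10, Br:1, F:6, N:1, O:1.

C12H10BrF6NO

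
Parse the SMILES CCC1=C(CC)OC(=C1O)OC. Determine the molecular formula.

C9H14O3

Walk through each heavy atom and fill implicit hydrogens from standard valence (C 4, N 3, O 2, S 2, halogen 1):
  atom 1: C, bond orders sum to 1 (valence 4) → 3 H
  atom 2: C, bond orders sum to 2 (valence 4) → 2 H
  atom 3: C, bond orders sum to 4 (valence 4) → 0 H
  atom 4: C, bond orders sum to 4 (valence 4) → 0 H
  atom 5: C, bond orders sum to 2 (valence 4) → 2 H
  atom 6: C, bond orders sum to 1 (valence 4) → 3 H
  atom 7: O, bond orders sum to 2 (valence 2) → 0 H
  atom 8: C, bond orders sum to 4 (valence 4) → 0 H
  atom 9: C, bond orders sum to 4 (valence 4) → 0 H
  atom 10: O, bond orders sum to 1 (valence 2) → 1 H
  atom 11: O, bond orders sum to 2 (valence 2) → 0 H
  atom 12: C, bond orders sum to 1 (valence 4) → 3 H
Totals → C:9, H:14, O:3.
In Hill order: C9H14O3.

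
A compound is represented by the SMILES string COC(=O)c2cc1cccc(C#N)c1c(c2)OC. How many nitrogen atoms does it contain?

Scan the SMILES for N atoms (remember two-letter symbols like Cl and Br are single atoms).
Nitrogen count: 1.

1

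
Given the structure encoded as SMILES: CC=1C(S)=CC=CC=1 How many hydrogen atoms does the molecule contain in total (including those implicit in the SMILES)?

Walk through each heavy atom and fill implicit hydrogens from standard valence (C 4, N 3, O 2, S 2, halogen 1):
  atom 1: C, bond orders sum to 1 (valence 4) → 3 H
  atom 2: C, bond orders sum to 4 (valence 4) → 0 H
  atom 3: C, bond orders sum to 4 (valence 4) → 0 H
  atom 4: S, bond orders sum to 1 (valence 2) → 1 H
  atom 5: C, bond orders sum to 3 (valence 4) → 1 H
  atom 6: C, bond orders sum to 3 (valence 4) → 1 H
  atom 7: C, bond orders sum to 3 (valence 4) → 1 H
  atom 8: C, bond orders sum to 3 (valence 4) → 1 H
Total hydrogens: 8.

8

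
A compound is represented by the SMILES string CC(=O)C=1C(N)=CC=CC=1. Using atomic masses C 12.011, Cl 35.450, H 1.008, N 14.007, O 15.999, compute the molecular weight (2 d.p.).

First, the molecular formula is C8H9NO (counting implicit H from valence).
  C: 8 × 12.011 = 96.088
  H: 9 × 1.008 = 9.072
  N: 1 × 14.007 = 14.007
  O: 1 × 15.999 = 15.999
Sum: 8×12.011 + 9×1.008 + 1×14.007 + 1×15.999 = 135.166 → 135.17 g/mol.

135.17 g/mol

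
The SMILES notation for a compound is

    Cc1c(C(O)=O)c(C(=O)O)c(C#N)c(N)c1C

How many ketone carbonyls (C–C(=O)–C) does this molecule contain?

0

Scan the SMILES for the ketone motif — none present.
Groups that are present: 2 carboxylic acid, 1 nitrile, 1 primary amine.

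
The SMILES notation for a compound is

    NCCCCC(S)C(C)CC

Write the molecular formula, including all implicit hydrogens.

Walk through each heavy atom and fill implicit hydrogens from standard valence (C 4, N 3, O 2, S 2, halogen 1):
  atom 1: N, bond orders sum to 1 (valence 3) → 2 H
  atom 2: C, bond orders sum to 2 (valence 4) → 2 H
  atom 3: C, bond orders sum to 2 (valence 4) → 2 H
  atom 4: C, bond orders sum to 2 (valence 4) → 2 H
  atom 5: C, bond orders sum to 2 (valence 4) → 2 H
  atom 6: C, bond orders sum to 3 (valence 4) → 1 H
  atom 7: S, bond orders sum to 1 (valence 2) → 1 H
  atom 8: C, bond orders sum to 3 (valence 4) → 1 H
  atom 9: C, bond orders sum to 1 (valence 4) → 3 H
  atom 10: C, bond orders sum to 2 (valence 4) → 2 H
  atom 11: C, bond orders sum to 1 (valence 4) → 3 H
Totals → C:9, H:21, N:1, S:1.
In Hill order: C9H21NS.

C9H21NS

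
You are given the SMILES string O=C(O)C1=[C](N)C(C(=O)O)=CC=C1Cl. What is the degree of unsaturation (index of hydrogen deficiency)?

6

Degree of unsaturation = (number of rings) + (number of π bonds).
Ring closures in the SMILES: 1.
π bonds: 5 double bonds (each 1 DoU) → 5 DoU from unsaturation.
Total DoU = 1 + 5 = 6.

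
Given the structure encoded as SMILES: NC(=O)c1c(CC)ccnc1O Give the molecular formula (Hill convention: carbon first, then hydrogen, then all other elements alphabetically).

C8H10N2O2

Walk through each heavy atom and fill implicit hydrogens from standard valence (C 4, N 3, O 2, S 2, halogen 1); for lowercase aromatic atoms, an aromatic c carries 1 H when it has two neighbours and 0 H with three, and aromatic n carries 0 H:
  atom 1: N, bond orders sum to 1 (valence 3) → 2 H
  atom 2: C, bond orders sum to 4 (valence 4) → 0 H
  atom 3: O, bond orders sum to 2 (valence 2) → 0 H
  atom 4: aromatic c, 3 neighbours → 0 H
  atom 5: aromatic c, 3 neighbours → 0 H
  atom 6: C, bond orders sum to 2 (valence 4) → 2 H
  atom 7: C, bond orders sum to 1 (valence 4) → 3 H
  atom 8: aromatic c, 2 neighbours → 1 H
  atom 9: aromatic c, 2 neighbours → 1 H
  atom 10: aromatic n, 2 neighbours → 0 H
  atom 11: aromatic c, 3 neighbours → 0 H
  atom 12: O, bond orders sum to 1 (valence 2) → 1 H
Totals → C:8, H:10, N:2, O:2.
In Hill order: C8H10N2O2.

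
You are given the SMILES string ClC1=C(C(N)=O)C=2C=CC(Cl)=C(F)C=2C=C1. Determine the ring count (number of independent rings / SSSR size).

2

In SMILES, each pair of matching ring-closure digits denotes one ring-closing bond; the number of such bonds equals the number of independent rings.
Ring-closure bonds here: 2.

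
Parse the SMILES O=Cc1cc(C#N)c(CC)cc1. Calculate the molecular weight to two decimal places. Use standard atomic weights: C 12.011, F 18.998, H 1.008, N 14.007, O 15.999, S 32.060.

First, the molecular formula is C10H9NO (counting implicit H from valence).
  C: 10 × 12.011 = 120.110
  H: 9 × 1.008 = 9.072
  N: 1 × 14.007 = 14.007
  O: 1 × 15.999 = 15.999
Sum: 10×12.011 + 9×1.008 + 1×14.007 + 1×15.999 = 159.188 → 159.19 g/mol.

159.19 g/mol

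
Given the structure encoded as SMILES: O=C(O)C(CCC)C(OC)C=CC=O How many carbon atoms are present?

10

Count every carbon token in the SMILES (each C, including those in ring-closure positions and inside branches).
Carbon count: 10.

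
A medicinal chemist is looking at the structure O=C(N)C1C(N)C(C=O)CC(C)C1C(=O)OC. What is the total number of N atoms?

2

Scan the SMILES for N atoms (remember two-letter symbols like Cl and Br are single atoms).
Nitrogen count: 2.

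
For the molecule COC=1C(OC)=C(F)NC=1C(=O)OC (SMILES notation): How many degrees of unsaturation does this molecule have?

Degree of unsaturation = (number of rings) + (number of π bonds).
Ring closures in the SMILES: 1.
π bonds: 3 double bonds (each 1 DoU) → 3 DoU from unsaturation.
Total DoU = 1 + 3 = 4.

4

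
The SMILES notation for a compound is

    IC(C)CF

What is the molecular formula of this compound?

C3H6FI

Walk through each heavy atom and fill implicit hydrogens from standard valence (C 4, N 3, O 2, S 2, halogen 1):
  atom 1: I (halogen, monovalent) → 0 H
  atom 2: C, bond orders sum to 3 (valence 4) → 1 H
  atom 3: C, bond orders sum to 1 (valence 4) → 3 H
  atom 4: C, bond orders sum to 2 (valence 4) → 2 H
  atom 5: F (halogen, monovalent) → 0 H
Totals → C:3, H:6, F:1, I:1.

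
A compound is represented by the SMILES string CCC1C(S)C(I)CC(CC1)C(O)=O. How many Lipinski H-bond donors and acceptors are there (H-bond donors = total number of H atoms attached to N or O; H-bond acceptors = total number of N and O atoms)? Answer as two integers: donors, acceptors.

1, 2

Donors: find every N or O and count the H atoms it carries.
  atom 13 (O): bond orders sum to 1 → 1 H
  atom 14 (O): bond orders sum to 2 → 0 H
Lipinski HBD = 1.
Acceptors: N atoms = 0, O atoms = 2 → HBA = 2.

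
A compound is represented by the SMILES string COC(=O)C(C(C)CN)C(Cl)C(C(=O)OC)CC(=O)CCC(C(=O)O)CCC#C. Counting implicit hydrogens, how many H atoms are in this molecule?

30

Walk through each heavy atom and fill implicit hydrogens from standard valence (C 4, N 3, O 2, S 2, halogen 1):
  atom 1: C, bond orders sum to 1 (valence 4) → 3 H
  atom 2: O, bond orders sum to 2 (valence 2) → 0 H
  atom 3: C, bond orders sum to 4 (valence 4) → 0 H
  atom 4: O, bond orders sum to 2 (valence 2) → 0 H
  atom 5: C, bond orders sum to 3 (valence 4) → 1 H
  atom 6: C, bond orders sum to 3 (valence 4) → 1 H
  atom 7: C, bond orders sum to 1 (valence 4) → 3 H
  atom 8: C, bond orders sum to 2 (valence 4) → 2 H
  atom 9: N, bond orders sum to 1 (valence 3) → 2 H
  atom 10: C, bond orders sum to 3 (valence 4) → 1 H
  atom 11: Cl (halogen, monovalent) → 0 H
  atom 12: C, bond orders sum to 3 (valence 4) → 1 H
  atom 13: C, bond orders sum to 4 (valence 4) → 0 H
  atom 14: O, bond orders sum to 2 (valence 2) → 0 H
  atom 15: O, bond orders sum to 2 (valence 2) → 0 H
  atom 16: C, bond orders sum to 1 (valence 4) → 3 H
  atom 17: C, bond orders sum to 2 (valence 4) → 2 H
  atom 18: C, bond orders sum to 4 (valence 4) → 0 H
  atom 19: O, bond orders sum to 2 (valence 2) → 0 H
  atom 20: C, bond orders sum to 2 (valence 4) → 2 H
  atom 21: C, bond orders sum to 2 (valence 4) → 2 H
  atom 22: C, bond orders sum to 3 (valence 4) → 1 H
  atom 23: C, bond orders sum to 4 (valence 4) → 0 H
  atom 24: O, bond orders sum to 2 (valence 2) → 0 H
  atom 25: O, bond orders sum to 1 (valence 2) → 1 H
  atom 26: C, bond orders sum to 2 (valence 4) → 2 H
  atom 27: C, bond orders sum to 2 (valence 4) → 2 H
  atom 28: C, bond orders sum to 4 (valence 4) → 0 H
  atom 29: C, bond orders sum to 3 (valence 4) → 1 H
Total hydrogens: 30.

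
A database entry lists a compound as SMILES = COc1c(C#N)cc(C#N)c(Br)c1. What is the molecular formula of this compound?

Walk through each heavy atom and fill implicit hydrogens from standard valence (C 4, N 3, O 2, S 2, halogen 1); for lowercase aromatic atoms, an aromatic c carries 1 H when it has two neighbours and 0 H with three, and aromatic n carries 0 H:
  atom 1: C, bond orders sum to 1 (valence 4) → 3 H
  atom 2: O, bond orders sum to 2 (valence 2) → 0 H
  atom 3: aromatic c, 3 neighbours → 0 H
  atom 4: aromatic c, 3 neighbours → 0 H
  atom 5: C, bond orders sum to 4 (valence 4) → 0 H
  atom 6: N, bond orders sum to 3 (valence 3) → 0 H
  atom 7: aromatic c, 2 neighbours → 1 H
  atom 8: aromatic c, 3 neighbours → 0 H
  atom 9: C, bond orders sum to 4 (valence 4) → 0 H
  atom 10: N, bond orders sum to 3 (valence 3) → 0 H
  atom 11: aromatic c, 3 neighbours → 0 H
  atom 12: Br (halogen, monovalent) → 0 H
  atom 13: aromatic c, 2 neighbours → 1 H
Totals → C:9, H:5, Br:1, N:2, O:1.

C9H5BrN2O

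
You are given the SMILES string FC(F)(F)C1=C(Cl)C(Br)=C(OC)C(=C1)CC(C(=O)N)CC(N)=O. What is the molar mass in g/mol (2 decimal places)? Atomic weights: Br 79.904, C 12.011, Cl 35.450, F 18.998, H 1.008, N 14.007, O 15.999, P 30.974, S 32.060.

First, the molecular formula is C13H13BrClF3N2O3 (counting implicit H from valence).
  Br: 1 × 79.904 = 79.904
  C: 13 × 12.011 = 156.143
  Cl: 1 × 35.450 = 35.450
  F: 3 × 18.998 = 56.994
  H: 13 × 1.008 = 13.104
  N: 2 × 14.007 = 28.014
  O: 3 × 15.999 = 47.997
Sum: 1×79.904 + 13×12.011 + 1×35.450 + 3×18.998 + 13×1.008 + 2×14.007 + 3×15.999 = 417.606 → 417.61 g/mol.

417.61 g/mol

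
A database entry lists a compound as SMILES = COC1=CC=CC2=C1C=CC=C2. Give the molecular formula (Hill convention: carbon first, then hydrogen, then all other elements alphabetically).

C11H10O

Walk through each heavy atom and fill implicit hydrogens from standard valence (C 4, N 3, O 2, S 2, halogen 1):
  atom 1: C, bond orders sum to 1 (valence 4) → 3 H
  atom 2: O, bond orders sum to 2 (valence 2) → 0 H
  atom 3: C, bond orders sum to 4 (valence 4) → 0 H
  atom 4: C, bond orders sum to 3 (valence 4) → 1 H
  atom 5: C, bond orders sum to 3 (valence 4) → 1 H
  atom 6: C, bond orders sum to 3 (valence 4) → 1 H
  atom 7: C, bond orders sum to 4 (valence 4) → 0 H
  atom 8: C, bond orders sum to 4 (valence 4) → 0 H
  atom 9: C, bond orders sum to 3 (valence 4) → 1 H
  atom 10: C, bond orders sum to 3 (valence 4) → 1 H
  atom 11: C, bond orders sum to 3 (valence 4) → 1 H
  atom 12: C, bond orders sum to 3 (valence 4) → 1 H
Totals → C:11, H:10, O:1.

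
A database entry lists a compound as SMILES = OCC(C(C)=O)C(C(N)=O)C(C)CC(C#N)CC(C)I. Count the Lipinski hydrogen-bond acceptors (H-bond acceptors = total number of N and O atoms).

5

N atoms: 2; O atoms: 3.
Lipinski HBA = 2 + 3 = 5.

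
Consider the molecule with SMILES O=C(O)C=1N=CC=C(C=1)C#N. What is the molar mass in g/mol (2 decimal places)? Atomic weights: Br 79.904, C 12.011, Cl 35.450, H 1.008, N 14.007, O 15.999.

148.12 g/mol

First, the molecular formula is C7H4N2O2 (counting implicit H from valence).
  C: 7 × 12.011 = 84.077
  H: 4 × 1.008 = 4.032
  N: 2 × 14.007 = 28.014
  O: 2 × 15.999 = 31.998
Sum: 7×12.011 + 4×1.008 + 2×14.007 + 2×15.999 = 148.121 → 148.12 g/mol.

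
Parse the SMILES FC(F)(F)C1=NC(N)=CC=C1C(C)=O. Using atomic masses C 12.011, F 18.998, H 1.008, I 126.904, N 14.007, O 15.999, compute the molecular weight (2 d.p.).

204.15 g/mol

First, the molecular formula is C8H7F3N2O (counting implicit H from valence).
  C: 8 × 12.011 = 96.088
  F: 3 × 18.998 = 56.994
  H: 7 × 1.008 = 7.056
  N: 2 × 14.007 = 28.014
  O: 1 × 15.999 = 15.999
Sum: 8×12.011 + 3×18.998 + 7×1.008 + 2×14.007 + 1×15.999 = 204.151 → 204.15 g/mol.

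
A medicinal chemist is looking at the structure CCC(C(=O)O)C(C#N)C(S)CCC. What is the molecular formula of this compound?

Walk through each heavy atom and fill implicit hydrogens from standard valence (C 4, N 3, O 2, S 2, halogen 1):
  atom 1: C, bond orders sum to 1 (valence 4) → 3 H
  atom 2: C, bond orders sum to 2 (valence 4) → 2 H
  atom 3: C, bond orders sum to 3 (valence 4) → 1 H
  atom 4: C, bond orders sum to 4 (valence 4) → 0 H
  atom 5: O, bond orders sum to 2 (valence 2) → 0 H
  atom 6: O, bond orders sum to 1 (valence 2) → 1 H
  atom 7: C, bond orders sum to 3 (valence 4) → 1 H
  atom 8: C, bond orders sum to 4 (valence 4) → 0 H
  atom 9: N, bond orders sum to 3 (valence 3) → 0 H
  atom 10: C, bond orders sum to 3 (valence 4) → 1 H
  atom 11: S, bond orders sum to 1 (valence 2) → 1 H
  atom 12: C, bond orders sum to 2 (valence 4) → 2 H
  atom 13: C, bond orders sum to 2 (valence 4) → 2 H
  atom 14: C, bond orders sum to 1 (valence 4) → 3 H
Totals → C:10, H:17, N:1, O:2, S:1.
In Hill order: C10H17NO2S.

C10H17NO2S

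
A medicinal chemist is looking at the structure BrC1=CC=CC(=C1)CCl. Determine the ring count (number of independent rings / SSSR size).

1

In SMILES, each pair of matching ring-closure digits denotes one ring-closing bond; the number of such bonds equals the number of independent rings.
Ring-closure bonds here: 1.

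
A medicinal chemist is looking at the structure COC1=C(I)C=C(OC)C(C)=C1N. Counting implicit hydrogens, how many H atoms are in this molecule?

12

Walk through each heavy atom and fill implicit hydrogens from standard valence (C 4, N 3, O 2, S 2, halogen 1):
  atom 1: C, bond orders sum to 1 (valence 4) → 3 H
  atom 2: O, bond orders sum to 2 (valence 2) → 0 H
  atom 3: C, bond orders sum to 4 (valence 4) → 0 H
  atom 4: C, bond orders sum to 4 (valence 4) → 0 H
  atom 5: I (halogen, monovalent) → 0 H
  atom 6: C, bond orders sum to 3 (valence 4) → 1 H
  atom 7: C, bond orders sum to 4 (valence 4) → 0 H
  atom 8: O, bond orders sum to 2 (valence 2) → 0 H
  atom 9: C, bond orders sum to 1 (valence 4) → 3 H
  atom 10: C, bond orders sum to 4 (valence 4) → 0 H
  atom 11: C, bond orders sum to 1 (valence 4) → 3 H
  atom 12: C, bond orders sum to 4 (valence 4) → 0 H
  atom 13: N, bond orders sum to 1 (valence 3) → 2 H
Total hydrogens: 12.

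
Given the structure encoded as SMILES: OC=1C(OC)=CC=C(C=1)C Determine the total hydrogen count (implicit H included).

10

Walk through each heavy atom and fill implicit hydrogens from standard valence (C 4, N 3, O 2, S 2, halogen 1):
  atom 1: O, bond orders sum to 1 (valence 2) → 1 H
  atom 2: C, bond orders sum to 4 (valence 4) → 0 H
  atom 3: C, bond orders sum to 4 (valence 4) → 0 H
  atom 4: O, bond orders sum to 2 (valence 2) → 0 H
  atom 5: C, bond orders sum to 1 (valence 4) → 3 H
  atom 6: C, bond orders sum to 3 (valence 4) → 1 H
  atom 7: C, bond orders sum to 3 (valence 4) → 1 H
  atom 8: C, bond orders sum to 4 (valence 4) → 0 H
  atom 9: C, bond orders sum to 3 (valence 4) → 1 H
  atom 10: C, bond orders sum to 1 (valence 4) → 3 H
Total hydrogens: 10.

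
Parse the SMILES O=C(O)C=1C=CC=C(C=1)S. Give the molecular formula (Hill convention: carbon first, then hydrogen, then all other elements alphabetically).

C7H6O2S

Walk through each heavy atom and fill implicit hydrogens from standard valence (C 4, N 3, O 2, S 2, halogen 1):
  atom 1: O, bond orders sum to 2 (valence 2) → 0 H
  atom 2: C, bond orders sum to 4 (valence 4) → 0 H
  atom 3: O, bond orders sum to 1 (valence 2) → 1 H
  atom 4: C, bond orders sum to 4 (valence 4) → 0 H
  atom 5: C, bond orders sum to 3 (valence 4) → 1 H
  atom 6: C, bond orders sum to 3 (valence 4) → 1 H
  atom 7: C, bond orders sum to 3 (valence 4) → 1 H
  atom 8: C, bond orders sum to 4 (valence 4) → 0 H
  atom 9: C, bond orders sum to 3 (valence 4) → 1 H
  atom 10: S, bond orders sum to 1 (valence 2) → 1 H
Totals → C:7, H:6, O:2, S:1.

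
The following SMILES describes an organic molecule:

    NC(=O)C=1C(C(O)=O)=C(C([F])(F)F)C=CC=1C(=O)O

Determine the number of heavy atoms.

Every atom symbol written in the SMILES (organic subset) is one heavy atom; implicit H are not written.
Heavy atoms by element → C:10, F:3, N:1, O:5.
Total: 19.

19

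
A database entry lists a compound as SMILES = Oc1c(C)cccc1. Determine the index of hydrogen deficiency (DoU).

Molecular formula: C7H8O.
DoU = (2C + 2 + N − H − X) / 2, where X is the halogen count and O/S are ignored.
    = (2·7 + 2 + 0 − 8 − 0) / 2 = 8 / 2 = 4.

4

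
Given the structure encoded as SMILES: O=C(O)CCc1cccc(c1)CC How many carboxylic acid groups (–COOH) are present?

The carboxylic acid motif appears at heavy-atom position 2 in the SMILES.
Carboxylic acid count: 1.

1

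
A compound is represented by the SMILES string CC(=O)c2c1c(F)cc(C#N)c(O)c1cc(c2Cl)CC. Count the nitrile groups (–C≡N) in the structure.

The nitrile motif appears at heavy-atom position 10 in the SMILES.
Other groups present: 1 hydroxyl, 1 ketone.
Nitrile count: 1.

1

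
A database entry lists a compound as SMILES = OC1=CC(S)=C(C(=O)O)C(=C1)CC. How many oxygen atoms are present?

Scan the SMILES for O atoms (remember two-letter symbols like Cl and Br are single atoms).
Oxygen count: 3.

3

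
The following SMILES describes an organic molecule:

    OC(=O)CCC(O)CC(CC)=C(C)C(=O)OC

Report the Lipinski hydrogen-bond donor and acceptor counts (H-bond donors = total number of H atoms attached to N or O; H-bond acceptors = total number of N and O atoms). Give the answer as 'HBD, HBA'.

2, 5

Donors: find every N or O and count the H atoms it carries.
  atom 1 (O): bond orders sum to 1 → 1 H
  atom 3 (O): bond orders sum to 2 → 0 H
  atom 7 (O): bond orders sum to 1 → 1 H
  atom 15 (O): bond orders sum to 2 → 0 H
  atom 16 (O): bond orders sum to 2 → 0 H
Lipinski HBD = 2.
Acceptors: N atoms = 0, O atoms = 5 → HBA = 5.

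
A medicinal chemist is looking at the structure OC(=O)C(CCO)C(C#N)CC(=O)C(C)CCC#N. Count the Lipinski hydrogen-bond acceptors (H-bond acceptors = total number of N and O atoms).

N atoms: 2; O atoms: 4.
Lipinski HBA = 2 + 4 = 6.

6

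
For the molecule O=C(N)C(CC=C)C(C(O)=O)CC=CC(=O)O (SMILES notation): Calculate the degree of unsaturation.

Degree of unsaturation = (number of rings) + (number of π bonds).
Ring closures in the SMILES: 0.
π bonds: 5 double bonds (each 1 DoU) → 5 DoU from unsaturation.
Total DoU = 0 + 5 = 5.

5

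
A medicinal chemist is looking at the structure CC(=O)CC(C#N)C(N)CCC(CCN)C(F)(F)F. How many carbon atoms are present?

12

Count every carbon token in the SMILES (each C, including those in ring-closure positions and inside branches).
Carbon count: 12.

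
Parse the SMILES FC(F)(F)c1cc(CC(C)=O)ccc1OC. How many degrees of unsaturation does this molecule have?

Molecular formula: C11H11F3O2.
DoU = (2C + 2 + N − H − X) / 2, where X is the halogen count and O/S are ignored.
    = (2·11 + 2 + 0 − 11 − 3) / 2 = 10 / 2 = 5.

5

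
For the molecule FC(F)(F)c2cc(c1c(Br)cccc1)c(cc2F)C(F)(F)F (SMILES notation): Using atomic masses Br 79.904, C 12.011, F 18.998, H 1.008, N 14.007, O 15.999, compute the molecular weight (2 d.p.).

387.09 g/mol

First, the molecular formula is C14H6BrF7 (counting implicit H from valence).
  Br: 1 × 79.904 = 79.904
  C: 14 × 12.011 = 168.154
  F: 7 × 18.998 = 132.986
  H: 6 × 1.008 = 6.048
Sum: 1×79.904 + 14×12.011 + 7×18.998 + 6×1.008 = 387.092 → 387.09 g/mol.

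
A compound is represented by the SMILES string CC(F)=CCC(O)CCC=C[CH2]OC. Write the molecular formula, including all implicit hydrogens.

Walk through each heavy atom and fill implicit hydrogens from standard valence (C 4, N 3, O 2, S 2, halogen 1):
  atom 1: C, bond orders sum to 1 (valence 4) → 3 H
  atom 2: C, bond orders sum to 4 (valence 4) → 0 H
  atom 3: F (halogen, monovalent) → 0 H
  atom 4: C, bond orders sum to 3 (valence 4) → 1 H
  atom 5: C, bond orders sum to 2 (valence 4) → 2 H
  atom 6: C, bond orders sum to 3 (valence 4) → 1 H
  atom 7: O, bond orders sum to 1 (valence 2) → 1 H
  atom 8: C, bond orders sum to 2 (valence 4) → 2 H
  atom 9: C, bond orders sum to 2 (valence 4) → 2 H
  atom 10: C, bond orders sum to 3 (valence 4) → 1 H
  atom 11: C, bond orders sum to 3 (valence 4) → 1 H
  atom 12: C with explicit H count 2
  atom 13: O, bond orders sum to 2 (valence 2) → 0 H
  atom 14: C, bond orders sum to 1 (valence 4) → 3 H
Totals → C:11, H:19, F:1, O:2.

C11H19FO2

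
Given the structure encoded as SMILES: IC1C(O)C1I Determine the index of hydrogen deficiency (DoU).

1

Molecular formula: C3H4I2O.
DoU = (2C + 2 + N − H − X) / 2, where X is the halogen count and O/S are ignored.
    = (2·3 + 2 + 0 − 4 − 2) / 2 = 2 / 2 = 1.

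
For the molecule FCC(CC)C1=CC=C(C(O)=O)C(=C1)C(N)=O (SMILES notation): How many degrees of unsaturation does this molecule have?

6

Degree of unsaturation = (number of rings) + (number of π bonds).
Ring closures in the SMILES: 1.
π bonds: 5 double bonds (each 1 DoU) → 5 DoU from unsaturation.
Total DoU = 1 + 5 = 6.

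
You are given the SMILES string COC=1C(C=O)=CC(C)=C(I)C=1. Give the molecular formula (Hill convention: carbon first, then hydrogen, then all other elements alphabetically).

Walk through each heavy atom and fill implicit hydrogens from standard valence (C 4, N 3, O 2, S 2, halogen 1):
  atom 1: C, bond orders sum to 1 (valence 4) → 3 H
  atom 2: O, bond orders sum to 2 (valence 2) → 0 H
  atom 3: C, bond orders sum to 4 (valence 4) → 0 H
  atom 4: C, bond orders sum to 4 (valence 4) → 0 H
  atom 5: C, bond orders sum to 3 (valence 4) → 1 H
  atom 6: O, bond orders sum to 2 (valence 2) → 0 H
  atom 7: C, bond orders sum to 3 (valence 4) → 1 H
  atom 8: C, bond orders sum to 4 (valence 4) → 0 H
  atom 9: C, bond orders sum to 1 (valence 4) → 3 H
  atom 10: C, bond orders sum to 4 (valence 4) → 0 H
  atom 11: I (halogen, monovalent) → 0 H
  atom 12: C, bond orders sum to 3 (valence 4) → 1 H
Totals → C:9, H:9, I:1, O:2.
In Hill order: C9H9IO2.

C9H9IO2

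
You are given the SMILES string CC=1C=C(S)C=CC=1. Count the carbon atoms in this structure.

7

Count every carbon token in the SMILES (each C, including those in ring-closure positions and inside branches).
Carbon count: 7.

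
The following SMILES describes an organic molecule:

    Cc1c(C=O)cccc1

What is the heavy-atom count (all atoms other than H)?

Every atom symbol written in the SMILES (organic subset) is one heavy atom; implicit H are not written.
Heavy atoms by element → C:8, O:1.
Total: 9.

9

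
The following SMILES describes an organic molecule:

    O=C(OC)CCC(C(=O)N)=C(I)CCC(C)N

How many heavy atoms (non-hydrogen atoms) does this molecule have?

17

Every atom symbol written in the SMILES (organic subset) is one heavy atom; implicit H are not written.
Heavy atoms by element → C:11, I:1, N:2, O:3.
Total: 17.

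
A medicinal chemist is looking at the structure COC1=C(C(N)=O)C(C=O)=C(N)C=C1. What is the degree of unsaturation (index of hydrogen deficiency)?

6

Degree of unsaturation = (number of rings) + (number of π bonds).
Ring closures in the SMILES: 1.
π bonds: 5 double bonds (each 1 DoU) → 5 DoU from unsaturation.
Total DoU = 1 + 5 = 6.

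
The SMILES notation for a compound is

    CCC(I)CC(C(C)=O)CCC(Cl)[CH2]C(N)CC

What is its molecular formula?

C14H27ClINO

Walk through each heavy atom and fill implicit hydrogens from standard valence (C 4, N 3, O 2, S 2, halogen 1):
  atom 1: C, bond orders sum to 1 (valence 4) → 3 H
  atom 2: C, bond orders sum to 2 (valence 4) → 2 H
  atom 3: C, bond orders sum to 3 (valence 4) → 1 H
  atom 4: I (halogen, monovalent) → 0 H
  atom 5: C, bond orders sum to 2 (valence 4) → 2 H
  atom 6: C, bond orders sum to 3 (valence 4) → 1 H
  atom 7: C, bond orders sum to 4 (valence 4) → 0 H
  atom 8: C, bond orders sum to 1 (valence 4) → 3 H
  atom 9: O, bond orders sum to 2 (valence 2) → 0 H
  atom 10: C, bond orders sum to 2 (valence 4) → 2 H
  atom 11: C, bond orders sum to 2 (valence 4) → 2 H
  atom 12: C, bond orders sum to 3 (valence 4) → 1 H
  atom 13: Cl (halogen, monovalent) → 0 H
  atom 14: C with explicit H count 2
  atom 15: C, bond orders sum to 3 (valence 4) → 1 H
  atom 16: N, bond orders sum to 1 (valence 3) → 2 H
  atom 17: C, bond orders sum to 2 (valence 4) → 2 H
  atom 18: C, bond orders sum to 1 (valence 4) → 3 H
Totals → C:14, H:27, Cl:1, I:1, N:1, O:1.
In Hill order: C14H27ClINO.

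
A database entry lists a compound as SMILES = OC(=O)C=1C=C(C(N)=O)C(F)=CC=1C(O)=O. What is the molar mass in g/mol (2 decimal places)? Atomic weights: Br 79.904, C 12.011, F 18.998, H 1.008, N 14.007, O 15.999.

227.15 g/mol

First, the molecular formula is C9H6FNO5 (counting implicit H from valence).
  C: 9 × 12.011 = 108.099
  F: 1 × 18.998 = 18.998
  H: 6 × 1.008 = 6.048
  N: 1 × 14.007 = 14.007
  O: 5 × 15.999 = 79.995
Sum: 9×12.011 + 1×18.998 + 6×1.008 + 1×14.007 + 5×15.999 = 227.147 → 227.15 g/mol.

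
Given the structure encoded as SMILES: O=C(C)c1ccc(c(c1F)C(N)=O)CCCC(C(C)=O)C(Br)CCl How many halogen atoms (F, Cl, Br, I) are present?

3

Halogen atoms appear at heavy-atom positions 10, 22, 24 (1×Br, 1×Cl, 1×F).
Other groups present: 1 amide, 2 ketone.
Halogen count: 3.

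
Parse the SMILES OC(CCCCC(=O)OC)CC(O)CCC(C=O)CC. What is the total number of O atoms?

5

Scan the SMILES for O atoms (remember two-letter symbols like Cl and Br are single atoms).
Oxygen count: 5.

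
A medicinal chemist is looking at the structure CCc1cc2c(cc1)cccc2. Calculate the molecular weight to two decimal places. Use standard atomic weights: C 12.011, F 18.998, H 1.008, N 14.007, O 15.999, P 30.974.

156.23 g/mol

First, the molecular formula is C12H12 (counting implicit H from valence).
  C: 12 × 12.011 = 144.132
  H: 12 × 1.008 = 12.096
Sum: 12×12.011 + 12×1.008 = 156.228 → 156.23 g/mol.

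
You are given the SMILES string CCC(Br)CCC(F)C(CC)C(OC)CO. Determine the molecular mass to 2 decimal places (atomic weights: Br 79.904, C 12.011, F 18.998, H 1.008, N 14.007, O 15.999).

First, the molecular formula is C12H24BrFO2 (counting implicit H from valence).
  Br: 1 × 79.904 = 79.904
  C: 12 × 12.011 = 144.132
  F: 1 × 18.998 = 18.998
  H: 24 × 1.008 = 24.192
  O: 2 × 15.999 = 31.998
Sum: 1×79.904 + 12×12.011 + 1×18.998 + 24×1.008 + 2×15.999 = 299.224 → 299.22 g/mol.

299.22 g/mol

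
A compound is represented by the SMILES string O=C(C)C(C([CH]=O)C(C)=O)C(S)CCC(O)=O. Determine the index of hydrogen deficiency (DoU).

4

Degree of unsaturation = (number of rings) + (number of π bonds).
Ring closures in the SMILES: 0.
π bonds: 4 double bonds (each 1 DoU) → 4 DoU from unsaturation.
Total DoU = 0 + 4 = 4.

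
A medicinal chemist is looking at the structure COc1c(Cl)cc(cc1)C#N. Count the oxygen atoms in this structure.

1

Scan the SMILES for O atoms (remember two-letter symbols like Cl and Br are single atoms).
Oxygen count: 1.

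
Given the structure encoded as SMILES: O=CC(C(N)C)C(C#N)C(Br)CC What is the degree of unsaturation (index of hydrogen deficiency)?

Degree of unsaturation = (number of rings) + (number of π bonds).
Ring closures in the SMILES: 0.
π bonds: 1 double bond (each 1 DoU), 1 triple bond (each 2 DoU) → 3 DoU from unsaturation.
Total DoU = 0 + 3 = 3.

3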